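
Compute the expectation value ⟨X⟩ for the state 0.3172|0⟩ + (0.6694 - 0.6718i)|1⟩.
0.4247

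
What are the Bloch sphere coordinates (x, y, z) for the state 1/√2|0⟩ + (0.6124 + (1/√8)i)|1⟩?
(0.8661, 1/2, -0.00003376)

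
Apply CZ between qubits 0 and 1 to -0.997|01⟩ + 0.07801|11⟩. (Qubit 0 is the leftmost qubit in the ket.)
-0.997|01⟩ - 0.07801|11⟩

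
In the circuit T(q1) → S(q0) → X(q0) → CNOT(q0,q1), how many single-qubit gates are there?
3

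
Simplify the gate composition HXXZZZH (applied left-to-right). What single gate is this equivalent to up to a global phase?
X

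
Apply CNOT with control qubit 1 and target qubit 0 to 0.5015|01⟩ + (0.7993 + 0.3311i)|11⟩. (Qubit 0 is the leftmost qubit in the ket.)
(0.7993 + 0.3311i)|01⟩ + 0.5015|11⟩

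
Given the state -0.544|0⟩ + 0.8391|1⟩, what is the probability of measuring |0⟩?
0.2959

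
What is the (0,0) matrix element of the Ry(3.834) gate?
-0.3393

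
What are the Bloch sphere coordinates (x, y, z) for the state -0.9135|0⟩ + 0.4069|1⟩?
(-0.7434, 0, 0.6689)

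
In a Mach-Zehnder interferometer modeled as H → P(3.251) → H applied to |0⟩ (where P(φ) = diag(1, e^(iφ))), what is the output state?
(0.00299 - 0.05459i)|0⟩ + (0.997 + 0.05459i)|1⟩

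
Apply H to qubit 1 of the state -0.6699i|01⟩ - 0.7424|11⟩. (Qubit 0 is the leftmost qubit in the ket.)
-0.4737i|00⟩ + 0.4737i|01⟩ - 0.525|10⟩ + 0.525|11⟩

H on qubit 1 mixes each pair of kets that differ only in qubit 1: amplitudes (a, b) of (|…0…⟩, |…1…⟩) become ((a + b)/√2, (a − b)/√2). Kets absent from the input have amplitude 0.
(|00⟩, |01⟩): (a, b) = (0, -0.6699i) → (-0.4737i, 0.4737i)
(|10⟩, |11⟩): (a, b) = (0, -0.7424) → (-0.525, 0.525)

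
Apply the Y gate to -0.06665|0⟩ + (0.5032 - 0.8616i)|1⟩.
(-0.8616 - 0.5032i)|0⟩ - 0.06665i|1⟩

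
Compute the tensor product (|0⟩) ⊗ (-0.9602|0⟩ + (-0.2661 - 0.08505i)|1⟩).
-0.9602|00⟩ + (-0.2661 - 0.08505i)|01⟩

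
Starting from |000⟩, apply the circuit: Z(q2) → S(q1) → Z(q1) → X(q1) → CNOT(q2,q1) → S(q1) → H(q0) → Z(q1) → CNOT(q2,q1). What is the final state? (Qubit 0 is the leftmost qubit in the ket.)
-(1/√2)i|010⟩ - (1/√2)i|110⟩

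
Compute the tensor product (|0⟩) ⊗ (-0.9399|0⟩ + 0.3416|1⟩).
-0.9399|00⟩ + 0.3416|01⟩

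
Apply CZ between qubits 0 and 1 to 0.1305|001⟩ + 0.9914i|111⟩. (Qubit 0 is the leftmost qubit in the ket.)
0.1305|001⟩ - 0.9914i|111⟩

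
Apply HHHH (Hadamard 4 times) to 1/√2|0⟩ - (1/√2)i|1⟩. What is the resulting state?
1/√2|0⟩ - (1/√2)i|1⟩

H² = I, so an even number of Hadamards cancels: H^4 = I and the state is unchanged.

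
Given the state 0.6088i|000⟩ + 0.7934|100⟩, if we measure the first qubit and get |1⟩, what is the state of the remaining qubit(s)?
|00⟩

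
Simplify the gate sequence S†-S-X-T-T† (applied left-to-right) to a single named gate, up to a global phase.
X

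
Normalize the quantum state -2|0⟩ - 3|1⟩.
-0.5547|0⟩ - 0.8321|1⟩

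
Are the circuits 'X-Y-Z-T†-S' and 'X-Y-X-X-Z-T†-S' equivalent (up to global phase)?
Yes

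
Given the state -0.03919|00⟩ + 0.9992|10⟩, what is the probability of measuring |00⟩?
0.001536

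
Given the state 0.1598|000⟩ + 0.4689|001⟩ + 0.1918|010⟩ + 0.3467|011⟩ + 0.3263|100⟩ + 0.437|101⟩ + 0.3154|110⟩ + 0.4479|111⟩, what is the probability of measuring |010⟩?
0.03679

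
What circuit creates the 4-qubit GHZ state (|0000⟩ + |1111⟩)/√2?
H(q0) → CNOT(q0,q1) → CNOT(q0,q2) → CNOT(q0,q3)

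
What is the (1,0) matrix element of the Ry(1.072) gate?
0.5107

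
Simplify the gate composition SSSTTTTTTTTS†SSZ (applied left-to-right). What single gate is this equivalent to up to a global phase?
Z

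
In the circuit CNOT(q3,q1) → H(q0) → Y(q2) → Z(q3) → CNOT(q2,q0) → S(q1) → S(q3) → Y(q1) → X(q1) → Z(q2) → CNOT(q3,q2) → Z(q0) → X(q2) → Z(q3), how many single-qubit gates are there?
11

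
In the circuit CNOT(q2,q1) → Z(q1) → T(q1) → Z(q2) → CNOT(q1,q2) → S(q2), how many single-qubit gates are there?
4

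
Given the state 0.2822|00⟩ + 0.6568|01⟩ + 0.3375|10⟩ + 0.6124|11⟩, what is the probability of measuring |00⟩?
0.07964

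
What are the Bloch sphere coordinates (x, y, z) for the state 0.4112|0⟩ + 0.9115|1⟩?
(0.7496, 0, -0.6617)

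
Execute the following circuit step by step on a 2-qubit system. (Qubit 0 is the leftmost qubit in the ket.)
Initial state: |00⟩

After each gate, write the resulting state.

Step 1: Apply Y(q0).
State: i|10⟩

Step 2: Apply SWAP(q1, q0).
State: i|01⟩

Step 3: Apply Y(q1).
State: |00⟩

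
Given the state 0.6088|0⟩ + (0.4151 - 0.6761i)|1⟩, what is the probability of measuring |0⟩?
0.3706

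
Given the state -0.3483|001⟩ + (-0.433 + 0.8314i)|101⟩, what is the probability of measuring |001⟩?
0.1213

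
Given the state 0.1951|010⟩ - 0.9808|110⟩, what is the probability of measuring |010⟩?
0.03806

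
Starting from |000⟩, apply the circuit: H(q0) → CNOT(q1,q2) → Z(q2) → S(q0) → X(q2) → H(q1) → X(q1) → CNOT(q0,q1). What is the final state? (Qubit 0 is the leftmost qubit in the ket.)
1/2|001⟩ + 1/2|011⟩ + (1/2)i|101⟩ + (1/2)i|111⟩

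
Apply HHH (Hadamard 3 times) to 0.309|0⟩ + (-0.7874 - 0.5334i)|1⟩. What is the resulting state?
(-0.3383 - 0.3772i)|0⟩ + (0.7753 + 0.3772i)|1⟩

H² = I, so H^3 = H: a single Hadamard. With (a, b) = (0.309, (-0.7874 - 0.5334i)), H gives ((a + b)/√2, (a − b)/√2) = ((-0.3383 - 0.3772i), (0.7753 + 0.3772i)).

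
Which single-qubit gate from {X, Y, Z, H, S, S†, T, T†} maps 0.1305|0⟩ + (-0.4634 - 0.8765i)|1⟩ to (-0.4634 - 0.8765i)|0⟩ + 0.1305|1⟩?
X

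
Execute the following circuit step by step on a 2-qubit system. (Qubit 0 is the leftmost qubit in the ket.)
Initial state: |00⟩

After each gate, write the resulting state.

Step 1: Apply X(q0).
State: |10⟩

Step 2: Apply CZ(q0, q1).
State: |10⟩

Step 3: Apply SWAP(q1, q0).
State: |01⟩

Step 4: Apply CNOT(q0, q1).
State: |01⟩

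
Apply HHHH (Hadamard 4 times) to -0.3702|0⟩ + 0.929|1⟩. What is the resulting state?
-0.3702|0⟩ + 0.929|1⟩

H² = I, so an even number of Hadamards cancels: H^4 = I and the state is unchanged.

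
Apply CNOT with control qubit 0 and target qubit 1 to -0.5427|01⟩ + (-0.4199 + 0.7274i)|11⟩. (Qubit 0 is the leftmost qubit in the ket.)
-0.5427|01⟩ + (-0.4199 + 0.7274i)|10⟩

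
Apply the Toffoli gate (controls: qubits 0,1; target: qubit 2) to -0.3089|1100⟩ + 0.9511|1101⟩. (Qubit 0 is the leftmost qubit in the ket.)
-0.3089|1110⟩ + 0.9511|1111⟩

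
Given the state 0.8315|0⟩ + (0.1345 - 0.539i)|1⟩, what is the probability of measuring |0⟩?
0.6914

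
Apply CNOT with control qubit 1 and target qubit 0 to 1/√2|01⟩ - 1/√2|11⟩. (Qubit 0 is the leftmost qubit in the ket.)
-1/√2|01⟩ + 1/√2|11⟩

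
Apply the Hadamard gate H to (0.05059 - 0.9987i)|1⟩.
(0.03577 - 0.7062i)|0⟩ + (-0.03577 + 0.7062i)|1⟩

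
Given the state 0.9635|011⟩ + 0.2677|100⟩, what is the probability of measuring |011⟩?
0.9283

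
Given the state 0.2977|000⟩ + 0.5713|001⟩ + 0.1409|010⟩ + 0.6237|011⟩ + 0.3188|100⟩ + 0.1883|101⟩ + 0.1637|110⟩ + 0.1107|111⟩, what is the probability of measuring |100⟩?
0.1016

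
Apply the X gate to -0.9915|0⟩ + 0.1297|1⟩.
0.1297|0⟩ - 0.9915|1⟩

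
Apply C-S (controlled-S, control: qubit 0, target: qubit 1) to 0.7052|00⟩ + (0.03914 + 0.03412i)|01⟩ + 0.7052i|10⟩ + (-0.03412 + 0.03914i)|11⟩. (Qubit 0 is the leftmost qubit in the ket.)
0.7052|00⟩ + (0.03914 + 0.03412i)|01⟩ + 0.7052i|10⟩ + (-0.03914 - 0.03412i)|11⟩

C-S leaves the control-|0⟩ kets |00⟩, |01⟩ unchanged and applies S to qubit 1 on the control-|1⟩ pair (|10⟩, |11⟩).
S = [[1, 0], [0, i]].
With a = amp(|10⟩) = 0.7052i and b = amp(|11⟩) = (-0.03412 + 0.03914i):
new amp(|10⟩) = (1)·a = 0.7052i
new amp(|11⟩) = (i)·b = (-0.03914 - 0.03412i)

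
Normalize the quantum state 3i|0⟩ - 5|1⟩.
0.5145i|0⟩ - 0.8575|1⟩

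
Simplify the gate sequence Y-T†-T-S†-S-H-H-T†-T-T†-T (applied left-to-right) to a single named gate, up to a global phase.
Y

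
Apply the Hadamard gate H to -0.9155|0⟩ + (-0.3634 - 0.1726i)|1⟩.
(-0.9043 - 0.122i)|0⟩ + (-0.3904 + 0.122i)|1⟩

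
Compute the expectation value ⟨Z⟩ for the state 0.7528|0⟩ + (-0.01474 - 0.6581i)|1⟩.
0.1334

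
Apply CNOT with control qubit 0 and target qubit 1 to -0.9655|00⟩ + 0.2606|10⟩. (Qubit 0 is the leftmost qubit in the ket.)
-0.9655|00⟩ + 0.2606|11⟩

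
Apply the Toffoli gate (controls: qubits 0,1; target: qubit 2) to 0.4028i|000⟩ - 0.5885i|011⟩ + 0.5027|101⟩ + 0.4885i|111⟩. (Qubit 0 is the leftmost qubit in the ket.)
0.4028i|000⟩ - 0.5885i|011⟩ + 0.5027|101⟩ + 0.4885i|110⟩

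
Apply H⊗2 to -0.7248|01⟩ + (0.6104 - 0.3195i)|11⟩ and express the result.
(-0.0572 - 0.1598i)|00⟩ + (0.0572 + 0.1598i)|01⟩ + (-0.6676 + 0.1598i)|10⟩ + (0.6676 - 0.1598i)|11⟩

H⊗2 gives amp(|y⟩) = (1/2) Σ_x (−1)^(x·y) amp(|x⟩), where x·y is the number of positions in which both x and y have a 1.
|00⟩: (-0.7248 + (0.6104 - 0.3195i))/2 = (-0.0572 - 0.1598i)
|01⟩: (0.7248 - (0.6104 - 0.3195i))/2 = (0.0572 + 0.1598i)
|10⟩: (-0.7248 - (0.6104 - 0.3195i))/2 = (-0.6676 + 0.1598i)
|11⟩: (0.7248 + (0.6104 - 0.3195i))/2 = (0.6676 - 0.1598i)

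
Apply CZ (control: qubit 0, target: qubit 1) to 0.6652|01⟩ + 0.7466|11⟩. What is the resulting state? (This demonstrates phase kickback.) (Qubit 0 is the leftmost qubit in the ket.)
0.6652|01⟩ - 0.7466|11⟩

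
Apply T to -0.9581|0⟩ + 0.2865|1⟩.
-0.9581|0⟩ + (0.2026 + 0.2026i)|1⟩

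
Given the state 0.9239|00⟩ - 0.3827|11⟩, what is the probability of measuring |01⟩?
0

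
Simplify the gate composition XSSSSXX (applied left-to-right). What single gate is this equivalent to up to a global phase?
X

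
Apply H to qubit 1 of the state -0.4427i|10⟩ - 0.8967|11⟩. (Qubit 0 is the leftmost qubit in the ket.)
(-0.6341 - 0.313i)|10⟩ + (0.6341 - 0.313i)|11⟩

H on qubit 1 mixes each pair of kets that differ only in qubit 1: amplitudes (a, b) of (|…0…⟩, |…1…⟩) become ((a + b)/√2, (a − b)/√2). Kets absent from the input have amplitude 0.
(|10⟩, |11⟩): (a, b) = (-0.4427i, -0.8967) → ((-0.6341 - 0.313i), (0.6341 - 0.313i))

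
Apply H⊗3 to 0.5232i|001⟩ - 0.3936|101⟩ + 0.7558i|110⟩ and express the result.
(-0.1392 + 0.4522i)|000⟩ + (0.1392 + 0.08224i)|001⟩ + (-0.1392 - 0.08224i)|010⟩ + (0.1392 - 0.4522i)|011⟩ + (0.1392 - 0.08224i)|100⟩ + (-0.1392 - 0.4522i)|101⟩ + (0.1392 + 0.4522i)|110⟩ + (-0.1392 + 0.08224i)|111⟩

H⊗3 gives amp(|y⟩) = (1/2√2) Σ_x (−1)^(x·y) amp(|x⟩), where x·y is the number of positions in which both x and y have a 1.
|000⟩: (0.5232i - 0.3936 + 0.7558i)/(2√2) = (-0.1392 + 0.4522i)
|001⟩: (-0.5232i + 0.3936 + 0.7558i)/(2√2) = (0.1392 + 0.08224i)
|010⟩: (0.5232i - 0.3936 - 0.7558i)/(2√2) = (-0.1392 - 0.08224i)
|011⟩: (-0.5232i + 0.3936 - 0.7558i)/(2√2) = (0.1392 - 0.4522i)
|100⟩: (0.5232i + 0.3936 - 0.7558i)/(2√2) = (0.1392 - 0.08224i)
|101⟩: (-0.5232i - 0.3936 - 0.7558i)/(2√2) = (-0.1392 - 0.4522i)
|110⟩: (0.5232i + 0.3936 + 0.7558i)/(2√2) = (0.1392 + 0.4522i)
|111⟩: (-0.5232i - 0.3936 + 0.7558i)/(2√2) = (-0.1392 + 0.08224i)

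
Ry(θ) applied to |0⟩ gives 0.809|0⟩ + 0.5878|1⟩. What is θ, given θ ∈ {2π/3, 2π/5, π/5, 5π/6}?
2π/5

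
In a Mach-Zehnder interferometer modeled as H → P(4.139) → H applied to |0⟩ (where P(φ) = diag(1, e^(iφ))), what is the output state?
(0.2288 - 0.42i)|0⟩ + (0.7712 + 0.42i)|1⟩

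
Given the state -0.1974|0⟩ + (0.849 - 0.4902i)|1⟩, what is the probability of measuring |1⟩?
0.9611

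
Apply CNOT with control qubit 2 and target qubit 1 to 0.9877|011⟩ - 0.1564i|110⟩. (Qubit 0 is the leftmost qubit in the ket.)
0.9877|001⟩ - 0.1564i|110⟩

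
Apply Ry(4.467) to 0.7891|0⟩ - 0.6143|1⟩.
-0.001222|0⟩ + |1⟩

Ry(4.467) = [[cos(θ/2), −sin(θ/2)], [sin(θ/2), cos(θ/2)]]; θ = 4.467, cos(θ/2) ≈ -0.61525, sin(θ/2) ≈ 0.788332.
With a = amp(|0⟩) = 0.7891 and b = amp(|1⟩) = -0.6143:
new amp(|0⟩) = (-0.61525)·a + (-0.788332)·b = -0.001222
new amp(|1⟩) = (0.788332)·a + (-0.61525)·b = 1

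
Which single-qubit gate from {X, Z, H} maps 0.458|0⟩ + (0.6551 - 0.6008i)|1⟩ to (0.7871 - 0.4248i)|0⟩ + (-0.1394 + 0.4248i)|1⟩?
H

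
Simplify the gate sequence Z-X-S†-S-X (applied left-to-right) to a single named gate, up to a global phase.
Z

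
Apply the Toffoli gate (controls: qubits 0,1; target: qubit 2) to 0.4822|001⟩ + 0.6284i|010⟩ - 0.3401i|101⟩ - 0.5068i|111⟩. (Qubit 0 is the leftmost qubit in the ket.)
0.4822|001⟩ + 0.6284i|010⟩ - 0.3401i|101⟩ - 0.5068i|110⟩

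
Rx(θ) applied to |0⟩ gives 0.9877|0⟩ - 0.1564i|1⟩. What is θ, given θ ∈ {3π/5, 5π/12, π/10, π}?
π/10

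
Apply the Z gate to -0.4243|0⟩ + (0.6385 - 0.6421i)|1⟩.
-0.4243|0⟩ + (-0.6385 + 0.6421i)|1⟩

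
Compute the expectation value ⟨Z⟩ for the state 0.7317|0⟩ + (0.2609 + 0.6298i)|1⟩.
0.07067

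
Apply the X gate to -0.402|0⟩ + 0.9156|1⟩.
0.9156|0⟩ - 0.402|1⟩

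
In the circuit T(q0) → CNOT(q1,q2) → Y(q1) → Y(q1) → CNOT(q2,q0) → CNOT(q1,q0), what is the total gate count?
6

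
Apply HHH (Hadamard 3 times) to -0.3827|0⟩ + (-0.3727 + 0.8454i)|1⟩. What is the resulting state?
(-0.5341 + 0.5978i)|0⟩ + (-0.007071 - 0.5978i)|1⟩

H² = I, so H^3 = H: a single Hadamard. With (a, b) = (-0.3827, (-0.3727 + 0.8454i)), H gives ((a + b)/√2, (a − b)/√2) = ((-0.5341 + 0.5978i), (-0.007071 - 0.5978i)).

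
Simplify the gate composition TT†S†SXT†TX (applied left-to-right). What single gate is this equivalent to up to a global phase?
I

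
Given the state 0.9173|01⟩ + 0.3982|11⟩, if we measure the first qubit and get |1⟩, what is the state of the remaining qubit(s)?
|1⟩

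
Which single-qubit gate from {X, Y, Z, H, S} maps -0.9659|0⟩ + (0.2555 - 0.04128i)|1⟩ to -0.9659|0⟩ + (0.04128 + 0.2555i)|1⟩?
S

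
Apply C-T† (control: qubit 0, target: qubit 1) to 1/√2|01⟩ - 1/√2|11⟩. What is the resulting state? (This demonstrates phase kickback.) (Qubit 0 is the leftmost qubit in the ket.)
1/√2|01⟩ + (-1/2 + (1/2)i)|11⟩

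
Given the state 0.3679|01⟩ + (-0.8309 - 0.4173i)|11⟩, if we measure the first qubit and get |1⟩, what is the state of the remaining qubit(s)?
(-0.8936 - 0.4488i)|1⟩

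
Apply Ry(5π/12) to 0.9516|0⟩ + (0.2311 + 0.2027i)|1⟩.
(0.6143 - 0.1234i)|0⟩ + (0.7626 + 0.1608i)|1⟩

Ry(5π/12) = [[cos(θ/2), −sin(θ/2)], [sin(θ/2), cos(θ/2)]]; θ = 5π/12, cos(θ/2) ≈ 0.793353, sin(θ/2) ≈ 0.608761.
With a = amp(|0⟩) = 0.9516 and b = amp(|1⟩) = (0.2311 + 0.2027i):
new amp(|0⟩) = (0.793353)·a + (-0.608761)·b = (0.6143 - 0.1234i)
new amp(|1⟩) = (0.608761)·a + (0.793353)·b = (0.7626 + 0.1608i)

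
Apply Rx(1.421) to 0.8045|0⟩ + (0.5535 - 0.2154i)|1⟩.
(0.4694 - 0.361i)|0⟩ + (0.4196 - 0.688i)|1⟩

Rx(1.421) = [[cos(θ/2), −i·sin(θ/2)], [−i·sin(θ/2), cos(θ/2)]]; θ = 1.421, cos(θ/2) ≈ 0.758036, sin(θ/2) ≈ 0.652213.
With a = amp(|0⟩) = 0.8045 and b = amp(|1⟩) = (0.5535 - 0.2154i):
new amp(|0⟩) = (0.758036)·a + (-0.652213i)·b = (0.4694 - 0.361i)
new amp(|1⟩) = (-0.652213i)·a + (0.758036)·b = (0.4196 - 0.688i)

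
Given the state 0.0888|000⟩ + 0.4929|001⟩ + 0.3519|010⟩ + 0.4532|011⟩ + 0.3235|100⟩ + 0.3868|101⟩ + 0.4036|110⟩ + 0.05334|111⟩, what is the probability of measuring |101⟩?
0.1496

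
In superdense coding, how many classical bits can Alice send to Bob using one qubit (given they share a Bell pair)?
2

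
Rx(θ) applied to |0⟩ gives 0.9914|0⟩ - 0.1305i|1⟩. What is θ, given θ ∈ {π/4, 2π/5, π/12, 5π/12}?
π/12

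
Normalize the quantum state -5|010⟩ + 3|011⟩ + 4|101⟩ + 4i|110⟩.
-0.6155|010⟩ + 0.3693|011⟩ + 0.4924|101⟩ + 0.4924i|110⟩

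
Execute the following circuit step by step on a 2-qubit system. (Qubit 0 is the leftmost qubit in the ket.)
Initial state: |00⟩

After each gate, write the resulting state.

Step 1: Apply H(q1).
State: 1/√2|00⟩ + 1/√2|01⟩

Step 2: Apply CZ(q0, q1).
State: 1/√2|00⟩ + 1/√2|01⟩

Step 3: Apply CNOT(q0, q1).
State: 1/√2|00⟩ + 1/√2|01⟩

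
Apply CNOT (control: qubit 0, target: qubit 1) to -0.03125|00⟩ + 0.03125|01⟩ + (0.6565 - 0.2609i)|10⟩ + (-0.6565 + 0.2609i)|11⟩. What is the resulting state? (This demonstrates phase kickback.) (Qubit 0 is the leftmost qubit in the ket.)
-0.03125|00⟩ + 0.03125|01⟩ + (-0.6565 + 0.2609i)|10⟩ + (0.6565 - 0.2609i)|11⟩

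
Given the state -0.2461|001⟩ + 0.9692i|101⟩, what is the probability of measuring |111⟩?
0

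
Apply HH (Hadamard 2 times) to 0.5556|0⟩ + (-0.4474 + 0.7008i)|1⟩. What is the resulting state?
0.5556|0⟩ + (-0.4474 + 0.7008i)|1⟩

H² = I, so an even number of Hadamards cancels: H^2 = I and the state is unchanged.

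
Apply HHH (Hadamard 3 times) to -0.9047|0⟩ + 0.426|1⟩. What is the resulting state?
-0.3385|0⟩ - 0.9409|1⟩

H² = I, so H^3 = H: a single Hadamard. With (a, b) = (-0.9047, 0.426), H gives ((a + b)/√2, (a − b)/√2) = (-0.3385, -0.9409).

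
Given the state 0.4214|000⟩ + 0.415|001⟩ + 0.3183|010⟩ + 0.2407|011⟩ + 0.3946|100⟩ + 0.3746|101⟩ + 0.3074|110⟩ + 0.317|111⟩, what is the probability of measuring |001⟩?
0.1722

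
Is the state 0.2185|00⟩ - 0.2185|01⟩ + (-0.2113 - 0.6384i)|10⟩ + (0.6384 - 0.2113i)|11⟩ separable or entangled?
Entangled

Writing the state as a|00⟩ + b|01⟩ + c|10⟩ + d|11⟩, it is a product state iff ad − bc = 0.
Here (a, b, c, d) = (0.2185, -0.2185, (-0.2113 - 0.6384i), (0.6384 - 0.2113i)): ad − bc = (0.2185)(0.6384 - 0.2113i) − (-0.2185)(-0.2113 - 0.6384i) = (0.09332 - 0.1857i) ≠ 0, so the state is entangled.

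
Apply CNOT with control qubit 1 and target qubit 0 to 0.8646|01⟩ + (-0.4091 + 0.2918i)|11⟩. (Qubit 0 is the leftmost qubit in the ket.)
(-0.4091 + 0.2918i)|01⟩ + 0.8646|11⟩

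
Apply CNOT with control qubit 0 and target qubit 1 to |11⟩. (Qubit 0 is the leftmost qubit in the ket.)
|10⟩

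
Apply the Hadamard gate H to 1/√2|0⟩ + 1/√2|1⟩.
|0⟩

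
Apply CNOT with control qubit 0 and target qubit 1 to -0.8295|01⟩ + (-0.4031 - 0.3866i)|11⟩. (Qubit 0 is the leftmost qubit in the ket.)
-0.8295|01⟩ + (-0.4031 - 0.3866i)|10⟩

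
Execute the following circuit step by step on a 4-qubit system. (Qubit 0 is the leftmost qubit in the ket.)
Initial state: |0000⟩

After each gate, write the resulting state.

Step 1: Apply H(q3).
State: 1/√2|0000⟩ + 1/√2|0001⟩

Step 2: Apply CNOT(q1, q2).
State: 1/√2|0000⟩ + 1/√2|0001⟩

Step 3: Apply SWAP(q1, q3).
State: 1/√2|0000⟩ + 1/√2|0100⟩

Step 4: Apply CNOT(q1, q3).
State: 1/√2|0000⟩ + 1/√2|0101⟩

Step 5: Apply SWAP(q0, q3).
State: 1/√2|0000⟩ + 1/√2|1100⟩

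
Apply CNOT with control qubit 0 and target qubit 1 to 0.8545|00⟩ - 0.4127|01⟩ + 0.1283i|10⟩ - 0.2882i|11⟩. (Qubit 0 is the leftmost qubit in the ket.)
0.8545|00⟩ - 0.4127|01⟩ - 0.2882i|10⟩ + 0.1283i|11⟩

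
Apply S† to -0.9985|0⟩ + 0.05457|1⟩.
-0.9985|0⟩ - 0.05457i|1⟩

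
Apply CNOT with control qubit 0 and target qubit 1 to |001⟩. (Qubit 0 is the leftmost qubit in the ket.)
|001⟩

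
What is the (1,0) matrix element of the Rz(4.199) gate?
0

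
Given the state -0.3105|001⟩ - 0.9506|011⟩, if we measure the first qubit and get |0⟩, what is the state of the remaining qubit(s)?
-0.3105|01⟩ - 0.9506|11⟩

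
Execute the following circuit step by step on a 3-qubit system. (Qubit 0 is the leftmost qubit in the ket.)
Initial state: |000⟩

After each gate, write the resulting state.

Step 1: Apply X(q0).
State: |100⟩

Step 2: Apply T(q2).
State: |100⟩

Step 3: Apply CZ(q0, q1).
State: |100⟩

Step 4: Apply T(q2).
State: |100⟩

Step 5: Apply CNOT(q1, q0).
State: |100⟩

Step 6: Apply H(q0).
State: 1/√2|000⟩ - 1/√2|100⟩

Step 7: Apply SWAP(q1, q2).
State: 1/√2|000⟩ - 1/√2|100⟩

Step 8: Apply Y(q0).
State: (1/√2)i|000⟩ + (1/√2)i|100⟩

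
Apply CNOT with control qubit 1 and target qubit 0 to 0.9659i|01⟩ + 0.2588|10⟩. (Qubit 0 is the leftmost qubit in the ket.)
0.2588|10⟩ + 0.9659i|11⟩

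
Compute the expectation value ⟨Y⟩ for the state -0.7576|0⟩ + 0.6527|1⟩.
0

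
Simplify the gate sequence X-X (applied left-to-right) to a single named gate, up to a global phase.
I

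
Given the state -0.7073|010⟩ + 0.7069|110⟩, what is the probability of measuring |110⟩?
0.4997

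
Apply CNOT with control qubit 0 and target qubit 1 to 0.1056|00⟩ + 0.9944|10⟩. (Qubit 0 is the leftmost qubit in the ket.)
0.1056|00⟩ + 0.9944|11⟩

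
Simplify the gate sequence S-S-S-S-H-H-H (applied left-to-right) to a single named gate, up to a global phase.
H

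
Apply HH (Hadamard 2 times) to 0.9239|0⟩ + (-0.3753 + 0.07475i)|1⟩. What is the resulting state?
0.9239|0⟩ + (-0.3753 + 0.07475i)|1⟩

H² = I, so an even number of Hadamards cancels: H^2 = I and the state is unchanged.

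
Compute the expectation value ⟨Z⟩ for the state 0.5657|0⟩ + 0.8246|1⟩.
-0.3599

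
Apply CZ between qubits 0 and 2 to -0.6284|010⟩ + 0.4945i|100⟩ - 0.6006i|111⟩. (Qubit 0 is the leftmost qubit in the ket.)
-0.6284|010⟩ + 0.4945i|100⟩ + 0.6006i|111⟩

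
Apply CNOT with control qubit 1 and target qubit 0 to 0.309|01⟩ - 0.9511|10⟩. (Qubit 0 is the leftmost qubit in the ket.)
-0.9511|10⟩ + 0.309|11⟩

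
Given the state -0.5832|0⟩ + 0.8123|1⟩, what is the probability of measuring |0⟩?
0.3401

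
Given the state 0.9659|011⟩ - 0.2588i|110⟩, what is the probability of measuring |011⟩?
0.933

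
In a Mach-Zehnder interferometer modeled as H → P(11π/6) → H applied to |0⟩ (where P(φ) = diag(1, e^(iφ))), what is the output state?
(0.933 - 0.25i)|0⟩ + (0.06699 + 0.25i)|1⟩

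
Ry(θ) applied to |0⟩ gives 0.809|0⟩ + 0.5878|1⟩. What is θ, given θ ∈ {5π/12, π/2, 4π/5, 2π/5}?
2π/5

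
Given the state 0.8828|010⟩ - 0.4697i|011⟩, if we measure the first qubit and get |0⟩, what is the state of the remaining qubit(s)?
0.8828|10⟩ - 0.4697i|11⟩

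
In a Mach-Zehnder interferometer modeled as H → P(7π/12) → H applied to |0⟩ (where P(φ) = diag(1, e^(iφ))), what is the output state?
(0.3706 + 0.483i)|0⟩ + (0.6294 - 0.483i)|1⟩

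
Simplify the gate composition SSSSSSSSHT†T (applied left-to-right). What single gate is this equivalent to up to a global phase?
H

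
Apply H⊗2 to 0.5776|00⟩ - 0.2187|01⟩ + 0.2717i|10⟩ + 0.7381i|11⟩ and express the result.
(0.1795 + 0.5049i)|00⟩ + (0.3982 - 0.2332i)|01⟩ + (0.1795 - 0.5049i)|10⟩ + (0.3982 + 0.2332i)|11⟩

H⊗2 gives amp(|y⟩) = (1/2) Σ_x (−1)^(x·y) amp(|x⟩), where x·y is the number of positions in which both x and y have a 1.
|00⟩: (0.5776 - 0.2187 + 0.2717i + 0.7381i)/2 = (0.1795 + 0.5049i)
|01⟩: (0.5776 + 0.2187 + 0.2717i - 0.7381i)/2 = (0.3982 - 0.2332i)
|10⟩: (0.5776 - 0.2187 - 0.2717i - 0.7381i)/2 = (0.1795 - 0.5049i)
|11⟩: (0.5776 + 0.2187 - 0.2717i + 0.7381i)/2 = (0.3982 + 0.2332i)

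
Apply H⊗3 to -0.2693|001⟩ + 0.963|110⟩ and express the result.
0.2453|000⟩ + 0.4357|001⟩ - 0.4357|010⟩ - 0.2453|011⟩ - 0.4357|100⟩ - 0.2453|101⟩ + 0.2453|110⟩ + 0.4357|111⟩

H⊗3 gives amp(|y⟩) = (1/2√2) Σ_x (−1)^(x·y) amp(|x⟩), where x·y is the number of positions in which both x and y have a 1.
|000⟩: (-0.2693 + 0.963)/(2√2) = 0.2453
|001⟩: (0.2693 + 0.963)/(2√2) = 0.4357
|010⟩: (-0.2693 - 0.963)/(2√2) = -0.4357
|011⟩: (0.2693 - 0.963)/(2√2) = -0.2453
|100⟩: (-0.2693 - 0.963)/(2√2) = -0.4357
|101⟩: (0.2693 - 0.963)/(2√2) = -0.2453
|110⟩: (-0.2693 + 0.963)/(2√2) = 0.2453
|111⟩: (0.2693 + 0.963)/(2√2) = 0.4357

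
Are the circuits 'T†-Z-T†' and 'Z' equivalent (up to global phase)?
No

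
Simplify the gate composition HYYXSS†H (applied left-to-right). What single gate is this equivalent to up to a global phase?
Z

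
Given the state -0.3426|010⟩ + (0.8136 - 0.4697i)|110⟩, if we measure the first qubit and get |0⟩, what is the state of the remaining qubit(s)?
-|10⟩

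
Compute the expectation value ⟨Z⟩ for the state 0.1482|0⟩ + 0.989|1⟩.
-0.9562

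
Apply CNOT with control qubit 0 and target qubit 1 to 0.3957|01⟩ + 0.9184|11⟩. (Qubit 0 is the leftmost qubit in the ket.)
0.3957|01⟩ + 0.9184|10⟩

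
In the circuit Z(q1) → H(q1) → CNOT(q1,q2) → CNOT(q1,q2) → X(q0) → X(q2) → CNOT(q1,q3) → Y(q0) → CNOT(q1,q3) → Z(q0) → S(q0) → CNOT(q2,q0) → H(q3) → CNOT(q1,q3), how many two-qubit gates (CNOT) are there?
6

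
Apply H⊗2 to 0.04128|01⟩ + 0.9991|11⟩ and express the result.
0.5202|00⟩ - 0.5202|01⟩ - 0.4789|10⟩ + 0.4789|11⟩

H⊗2 gives amp(|y⟩) = (1/2) Σ_x (−1)^(x·y) amp(|x⟩), where x·y is the number of positions in which both x and y have a 1.
|00⟩: (0.04128 + 0.9991)/2 = 0.5202
|01⟩: (-0.04128 - 0.9991)/2 = -0.5202
|10⟩: (0.04128 - 0.9991)/2 = -0.4789
|11⟩: (-0.04128 + 0.9991)/2 = 0.4789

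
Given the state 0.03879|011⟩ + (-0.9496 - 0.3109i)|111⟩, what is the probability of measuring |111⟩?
0.9984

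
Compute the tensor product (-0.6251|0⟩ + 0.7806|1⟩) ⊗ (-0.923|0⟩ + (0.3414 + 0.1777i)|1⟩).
0.577|00⟩ + (-0.2134 - 0.1111i)|01⟩ - 0.7205|10⟩ + (0.2665 + 0.1387i)|11⟩

amp(|b₁b₂…⟩) = product of the factor amplitudes for bits b₁, b₂, …; only kets whose every factor amplitude is nonzero survive.
|00⟩: (-0.6251)(-0.923) = 0.577
|01⟩: (-0.6251)(0.3414 + 0.1777i) = (-0.2134 - 0.1111i)
|10⟩: (0.7806)(-0.923) = -0.7205
|11⟩: (0.7806)(0.3414 + 0.1777i) = (0.2665 + 0.1387i)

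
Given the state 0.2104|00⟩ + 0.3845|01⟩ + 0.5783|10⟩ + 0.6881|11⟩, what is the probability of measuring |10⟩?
0.3344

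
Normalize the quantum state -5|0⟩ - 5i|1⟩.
-1/√2|0⟩ - (1/√2)i|1⟩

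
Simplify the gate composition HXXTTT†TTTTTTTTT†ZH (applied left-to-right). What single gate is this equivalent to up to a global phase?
X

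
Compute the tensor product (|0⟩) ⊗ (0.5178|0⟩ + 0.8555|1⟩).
0.5178|00⟩ + 0.8555|01⟩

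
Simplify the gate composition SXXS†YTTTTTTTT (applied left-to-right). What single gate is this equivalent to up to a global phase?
Y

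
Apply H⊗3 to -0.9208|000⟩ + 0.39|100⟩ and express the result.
-0.1877|000⟩ - 0.1877|001⟩ - 0.1877|010⟩ - 0.1877|011⟩ - 0.4634|100⟩ - 0.4634|101⟩ - 0.4634|110⟩ - 0.4634|111⟩

H⊗3 gives amp(|y⟩) = (1/2√2) Σ_x (−1)^(x·y) amp(|x⟩), where x·y is the number of positions in which both x and y have a 1.
|000⟩: (-0.9208 + 0.39)/(2√2) = -0.1877
|001⟩: (-0.9208 + 0.39)/(2√2) = -0.1877
|010⟩: (-0.9208 + 0.39)/(2√2) = -0.1877
|011⟩: (-0.9208 + 0.39)/(2√2) = -0.1877
|100⟩: (-0.9208 - 0.39)/(2√2) = -0.4634
|101⟩: (-0.9208 - 0.39)/(2√2) = -0.4634
|110⟩: (-0.9208 - 0.39)/(2√2) = -0.4634
|111⟩: (-0.9208 - 0.39)/(2√2) = -0.4634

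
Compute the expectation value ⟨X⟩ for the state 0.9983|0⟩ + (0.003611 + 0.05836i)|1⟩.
0.00721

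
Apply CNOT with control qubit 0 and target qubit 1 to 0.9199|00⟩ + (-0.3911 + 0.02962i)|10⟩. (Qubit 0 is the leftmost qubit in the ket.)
0.9199|00⟩ + (-0.3911 + 0.02962i)|11⟩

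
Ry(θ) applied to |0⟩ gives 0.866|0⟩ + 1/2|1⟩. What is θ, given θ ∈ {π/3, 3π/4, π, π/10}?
π/3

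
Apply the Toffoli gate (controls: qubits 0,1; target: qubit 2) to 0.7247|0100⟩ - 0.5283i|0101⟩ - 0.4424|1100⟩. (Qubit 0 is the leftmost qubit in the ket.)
0.7247|0100⟩ - 0.5283i|0101⟩ - 0.4424|1110⟩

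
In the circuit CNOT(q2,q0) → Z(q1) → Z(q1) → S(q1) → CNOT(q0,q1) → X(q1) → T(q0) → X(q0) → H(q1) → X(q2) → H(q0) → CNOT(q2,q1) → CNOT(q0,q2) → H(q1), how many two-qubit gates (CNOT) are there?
4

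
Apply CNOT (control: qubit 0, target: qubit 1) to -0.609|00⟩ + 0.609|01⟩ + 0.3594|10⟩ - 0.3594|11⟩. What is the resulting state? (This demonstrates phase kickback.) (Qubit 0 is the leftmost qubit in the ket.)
-0.609|00⟩ + 0.609|01⟩ - 0.3594|10⟩ + 0.3594|11⟩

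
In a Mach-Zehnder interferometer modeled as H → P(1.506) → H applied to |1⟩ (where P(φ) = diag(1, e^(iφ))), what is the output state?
(0.4676 - 0.499i)|0⟩ + (0.5324 + 0.499i)|1⟩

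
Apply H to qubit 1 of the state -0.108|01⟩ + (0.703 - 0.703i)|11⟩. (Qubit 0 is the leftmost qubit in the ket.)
-0.07637|00⟩ + 0.07637|01⟩ + (0.4971 - 0.4971i)|10⟩ + (-0.4971 + 0.4971i)|11⟩

H on qubit 1 mixes each pair of kets that differ only in qubit 1: amplitudes (a, b) of (|…0…⟩, |…1…⟩) become ((a + b)/√2, (a − b)/√2). Kets absent from the input have amplitude 0.
(|00⟩, |01⟩): (a, b) = (0, -0.108) → (-0.07637, 0.07637)
(|10⟩, |11⟩): (a, b) = (0, (0.703 - 0.703i)) → ((0.4971 - 0.4971i), (-0.4971 + 0.4971i))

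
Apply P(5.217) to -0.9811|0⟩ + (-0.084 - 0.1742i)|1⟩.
-0.9811|0⟩ + (-0.1931 - 0.01069i)|1⟩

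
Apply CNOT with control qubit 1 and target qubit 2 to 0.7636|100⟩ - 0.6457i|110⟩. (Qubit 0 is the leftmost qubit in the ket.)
0.7636|100⟩ - 0.6457i|111⟩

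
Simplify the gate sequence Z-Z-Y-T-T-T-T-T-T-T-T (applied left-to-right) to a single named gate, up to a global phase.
Y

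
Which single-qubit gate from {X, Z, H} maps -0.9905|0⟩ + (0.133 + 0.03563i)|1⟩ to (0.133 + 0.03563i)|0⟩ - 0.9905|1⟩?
X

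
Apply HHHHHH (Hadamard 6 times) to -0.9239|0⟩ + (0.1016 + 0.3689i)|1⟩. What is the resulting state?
-0.9239|0⟩ + (0.1016 + 0.3689i)|1⟩

H² = I, so an even number of Hadamards cancels: H^6 = I and the state is unchanged.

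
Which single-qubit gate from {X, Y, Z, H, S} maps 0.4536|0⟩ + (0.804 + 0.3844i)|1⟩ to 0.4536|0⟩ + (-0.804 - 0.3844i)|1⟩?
Z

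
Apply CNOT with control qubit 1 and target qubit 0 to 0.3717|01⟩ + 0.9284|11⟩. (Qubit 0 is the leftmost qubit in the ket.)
0.9284|01⟩ + 0.3717|11⟩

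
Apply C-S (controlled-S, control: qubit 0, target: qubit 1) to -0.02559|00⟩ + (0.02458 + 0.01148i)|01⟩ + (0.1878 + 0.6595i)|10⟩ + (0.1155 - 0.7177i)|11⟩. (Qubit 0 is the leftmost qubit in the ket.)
-0.02559|00⟩ + (0.02458 + 0.01148i)|01⟩ + (0.1878 + 0.6595i)|10⟩ + (0.7177 + 0.1155i)|11⟩

C-S leaves the control-|0⟩ kets |00⟩, |01⟩ unchanged and applies S to qubit 1 on the control-|1⟩ pair (|10⟩, |11⟩).
S = [[1, 0], [0, i]].
With a = amp(|10⟩) = (0.1878 + 0.6595i) and b = amp(|11⟩) = (0.1155 - 0.7177i):
new amp(|10⟩) = (1)·a = (0.1878 + 0.6595i)
new amp(|11⟩) = (i)·b = (0.7177 + 0.1155i)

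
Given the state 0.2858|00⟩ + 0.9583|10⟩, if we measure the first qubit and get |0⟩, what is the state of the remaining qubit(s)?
|0⟩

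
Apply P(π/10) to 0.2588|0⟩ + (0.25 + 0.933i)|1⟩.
0.2588|0⟩ + (-0.05055 + 0.9646i)|1⟩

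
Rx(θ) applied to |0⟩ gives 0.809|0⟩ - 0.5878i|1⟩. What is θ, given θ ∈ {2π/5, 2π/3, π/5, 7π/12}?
2π/5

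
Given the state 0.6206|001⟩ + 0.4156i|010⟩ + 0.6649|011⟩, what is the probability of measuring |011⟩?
0.4421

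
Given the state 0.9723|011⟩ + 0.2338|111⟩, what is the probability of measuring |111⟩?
0.05466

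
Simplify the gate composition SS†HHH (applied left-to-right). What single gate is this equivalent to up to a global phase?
H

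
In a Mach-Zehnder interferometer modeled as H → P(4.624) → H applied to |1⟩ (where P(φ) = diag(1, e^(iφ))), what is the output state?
(0.5441 + 0.498i)|0⟩ + (0.4559 - 0.498i)|1⟩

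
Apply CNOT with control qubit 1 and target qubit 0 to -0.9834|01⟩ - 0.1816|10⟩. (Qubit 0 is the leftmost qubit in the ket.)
-0.1816|10⟩ - 0.9834|11⟩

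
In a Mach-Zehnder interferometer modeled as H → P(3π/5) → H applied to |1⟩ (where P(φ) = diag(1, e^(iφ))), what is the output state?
(0.6545 - 0.4755i)|0⟩ + (0.3455 + 0.4755i)|1⟩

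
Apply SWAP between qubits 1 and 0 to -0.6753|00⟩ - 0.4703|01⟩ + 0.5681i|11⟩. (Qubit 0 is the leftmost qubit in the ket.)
-0.6753|00⟩ - 0.4703|10⟩ + 0.5681i|11⟩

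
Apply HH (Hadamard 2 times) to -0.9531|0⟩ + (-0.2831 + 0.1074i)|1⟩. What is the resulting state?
-0.9531|0⟩ + (-0.2831 + 0.1074i)|1⟩

H² = I, so an even number of Hadamards cancels: H^2 = I and the state is unchanged.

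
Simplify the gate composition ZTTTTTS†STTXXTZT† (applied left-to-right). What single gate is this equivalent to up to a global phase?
T†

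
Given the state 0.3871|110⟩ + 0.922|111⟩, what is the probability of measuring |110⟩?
0.1498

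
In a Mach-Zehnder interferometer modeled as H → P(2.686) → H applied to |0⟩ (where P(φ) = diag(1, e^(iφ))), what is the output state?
(0.051 + 0.22i)|0⟩ + (0.949 - 0.22i)|1⟩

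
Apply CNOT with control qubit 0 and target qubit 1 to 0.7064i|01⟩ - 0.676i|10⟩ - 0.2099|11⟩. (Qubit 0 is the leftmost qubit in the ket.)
0.7064i|01⟩ - 0.2099|10⟩ - 0.676i|11⟩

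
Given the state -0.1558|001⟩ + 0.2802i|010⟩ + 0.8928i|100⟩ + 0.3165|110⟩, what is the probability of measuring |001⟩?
0.02427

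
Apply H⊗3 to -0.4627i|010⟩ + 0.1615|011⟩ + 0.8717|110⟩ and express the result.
(0.3653 - 0.1636i)|000⟩ + (0.2511 - 0.1636i)|001⟩ + (-0.3653 + 0.1636i)|010⟩ + (-0.2511 + 0.1636i)|011⟩ + (-0.2511 - 0.1636i)|100⟩ + (-0.3653 - 0.1636i)|101⟩ + (0.2511 + 0.1636i)|110⟩ + (0.3653 + 0.1636i)|111⟩

H⊗3 gives amp(|y⟩) = (1/2√2) Σ_x (−1)^(x·y) amp(|x⟩), where x·y is the number of positions in which both x and y have a 1.
|000⟩: (-0.4627i + 0.1615 + 0.8717)/(2√2) = (0.3653 - 0.1636i)
|001⟩: (-0.4627i - 0.1615 + 0.8717)/(2√2) = (0.2511 - 0.1636i)
|010⟩: (0.4627i - 0.1615 - 0.8717)/(2√2) = (-0.3653 + 0.1636i)
|011⟩: (0.4627i + 0.1615 - 0.8717)/(2√2) = (-0.2511 + 0.1636i)
|100⟩: (-0.4627i + 0.1615 - 0.8717)/(2√2) = (-0.2511 - 0.1636i)
|101⟩: (-0.4627i - 0.1615 - 0.8717)/(2√2) = (-0.3653 - 0.1636i)
|110⟩: (0.4627i - 0.1615 + 0.8717)/(2√2) = (0.2511 + 0.1636i)
|111⟩: (0.4627i + 0.1615 + 0.8717)/(2√2) = (0.3653 + 0.1636i)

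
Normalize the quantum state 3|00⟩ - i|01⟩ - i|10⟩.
0.9045|00⟩ - 0.3015i|01⟩ - 0.3015i|10⟩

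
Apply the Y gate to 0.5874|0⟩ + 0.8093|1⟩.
-0.8093i|0⟩ + 0.5874i|1⟩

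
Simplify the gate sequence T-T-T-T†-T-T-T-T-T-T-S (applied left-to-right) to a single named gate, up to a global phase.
S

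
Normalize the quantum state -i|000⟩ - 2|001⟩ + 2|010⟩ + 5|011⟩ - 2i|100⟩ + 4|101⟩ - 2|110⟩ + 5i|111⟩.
-0.1098i|000⟩ - 0.2195|001⟩ + 0.2195|010⟩ + 0.5488|011⟩ - 0.2195i|100⟩ + 0.4391|101⟩ - 0.2195|110⟩ + 0.5488i|111⟩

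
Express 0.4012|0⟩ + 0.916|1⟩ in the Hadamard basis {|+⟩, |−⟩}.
0.9314|+⟩ - 0.364|−⟩

With |ψ⟩ = α|0⟩ + β|1⟩, the Hadamard-basis coefficients are ⟨+|ψ⟩ = (α + β)/√2 and ⟨−|ψ⟩ = (α − β)/√2.
Here α = 0.4012, β = 0.916: (α + β)/√2 = 0.9314, (α − β)/√2 = -0.364.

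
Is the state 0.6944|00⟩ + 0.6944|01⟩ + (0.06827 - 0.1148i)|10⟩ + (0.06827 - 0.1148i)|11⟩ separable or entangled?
Separable

Writing the state as a|00⟩ + b|01⟩ + c|10⟩ + d|11⟩, it is a product state iff ad − bc = 0.
Here (a, b, c, d) = (0.6944, 0.6944, (0.06827 - 0.1148i), (0.06827 - 0.1148i)): ad − bc = (0.6944)(0.06827 - 0.1148i) − (0.6944)(0.06827 - 0.1148i) = 0, so the state is separable.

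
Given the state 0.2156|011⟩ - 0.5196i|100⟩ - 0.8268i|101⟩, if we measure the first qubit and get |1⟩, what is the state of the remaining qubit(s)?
-0.5321i|00⟩ - 0.8467i|01⟩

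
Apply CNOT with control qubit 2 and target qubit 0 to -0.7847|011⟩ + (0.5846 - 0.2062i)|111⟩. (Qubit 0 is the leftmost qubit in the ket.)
(0.5846 - 0.2062i)|011⟩ - 0.7847|111⟩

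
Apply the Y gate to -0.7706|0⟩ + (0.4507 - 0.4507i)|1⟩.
(-0.4507 - 0.4507i)|0⟩ - 0.7706i|1⟩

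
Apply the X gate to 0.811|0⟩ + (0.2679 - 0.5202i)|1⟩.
(0.2679 - 0.5202i)|0⟩ + 0.811|1⟩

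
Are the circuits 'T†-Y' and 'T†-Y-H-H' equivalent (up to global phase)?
Yes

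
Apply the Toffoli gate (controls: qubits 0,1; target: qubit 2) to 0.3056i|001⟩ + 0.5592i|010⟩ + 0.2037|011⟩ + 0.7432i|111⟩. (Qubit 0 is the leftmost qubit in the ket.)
0.3056i|001⟩ + 0.5592i|010⟩ + 0.2037|011⟩ + 0.7432i|110⟩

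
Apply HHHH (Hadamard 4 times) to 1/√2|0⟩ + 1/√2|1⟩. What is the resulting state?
1/√2|0⟩ + 1/√2|1⟩

H² = I, so an even number of Hadamards cancels: H^4 = I and the state is unchanged.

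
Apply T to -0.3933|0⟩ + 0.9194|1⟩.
-0.3933|0⟩ + (0.6501 + 0.6501i)|1⟩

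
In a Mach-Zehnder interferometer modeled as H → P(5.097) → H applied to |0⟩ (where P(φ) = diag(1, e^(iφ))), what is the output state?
(0.6876 - 0.4635i)|0⟩ + (0.3124 + 0.4635i)|1⟩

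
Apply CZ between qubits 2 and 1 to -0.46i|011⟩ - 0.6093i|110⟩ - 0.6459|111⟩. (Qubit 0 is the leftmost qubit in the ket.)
0.46i|011⟩ - 0.6093i|110⟩ + 0.6459|111⟩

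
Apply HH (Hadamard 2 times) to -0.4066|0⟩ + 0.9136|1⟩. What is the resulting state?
-0.4066|0⟩ + 0.9136|1⟩

H² = I, so an even number of Hadamards cancels: H^2 = I and the state is unchanged.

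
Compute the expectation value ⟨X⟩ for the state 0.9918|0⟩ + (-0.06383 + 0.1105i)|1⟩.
-0.1266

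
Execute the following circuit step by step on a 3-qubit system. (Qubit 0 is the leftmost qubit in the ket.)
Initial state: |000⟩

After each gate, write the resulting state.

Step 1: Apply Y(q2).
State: i|001⟩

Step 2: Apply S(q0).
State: i|001⟩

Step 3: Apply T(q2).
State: (-1/√2 + (1/√2)i)|001⟩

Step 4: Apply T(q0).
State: (-1/√2 + (1/√2)i)|001⟩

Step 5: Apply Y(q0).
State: (-1/√2 - (1/√2)i)|101⟩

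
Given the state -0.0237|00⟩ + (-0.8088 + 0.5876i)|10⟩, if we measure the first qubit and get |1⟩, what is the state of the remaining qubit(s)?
(-0.809 + 0.5878i)|0⟩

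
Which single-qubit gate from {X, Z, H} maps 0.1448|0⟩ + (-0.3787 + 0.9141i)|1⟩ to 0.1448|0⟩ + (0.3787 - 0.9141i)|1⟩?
Z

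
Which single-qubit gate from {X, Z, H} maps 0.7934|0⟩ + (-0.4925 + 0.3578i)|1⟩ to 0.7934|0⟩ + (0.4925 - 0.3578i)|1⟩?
Z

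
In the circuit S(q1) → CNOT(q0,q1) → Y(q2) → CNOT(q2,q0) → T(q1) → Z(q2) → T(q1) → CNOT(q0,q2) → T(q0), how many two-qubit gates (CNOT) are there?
3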